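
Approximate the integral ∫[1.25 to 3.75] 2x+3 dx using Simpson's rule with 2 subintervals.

f(x) = 2x+3
a = 1.25, b = 3.75, n = 2
h = (b - a)/n = 1.250000

Simpson's rule: (h/3)[f(x₀) + 4f(x₁) + 2f(x₂) + ... + f(xₙ)]

x_0 = 1.2500, f(x_0) = 5.500000, coefficient = 1
x_1 = 2.5000, f(x_1) = 8.000000, coefficient = 4
x_2 = 3.7500, f(x_2) = 10.500000, coefficient = 1

I ≈ (1.250000/3) × 48.000000 = 20.000000
Exact value: 20.000000
Error: 0.000000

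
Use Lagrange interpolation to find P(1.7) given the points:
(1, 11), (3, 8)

Lagrange interpolation formula:
P(x) = Σ yᵢ × Lᵢ(x)
where Lᵢ(x) = Π_{j≠i} (x - xⱼ)/(xᵢ - xⱼ)

L_0(1.7) = (1.7 - 3)/(1 - 3) = 0.650000
L_1(1.7) = (1.7 - 1)/(3 - 1) = 0.350000

P(1.7) = 11×L_0(1.7) + 8×L_1(1.7)
P(1.7) = 9.950000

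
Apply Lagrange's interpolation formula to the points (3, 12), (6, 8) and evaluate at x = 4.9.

Lagrange interpolation formula:
P(x) = Σ yᵢ × Lᵢ(x)
where Lᵢ(x) = Π_{j≠i} (x - xⱼ)/(xᵢ - xⱼ)

L_0(4.9) = (4.9 - 6)/(3 - 6) = 0.366667
L_1(4.9) = (4.9 - 3)/(6 - 3) = 0.633333

P(4.9) = 12×L_0(4.9) + 8×L_1(4.9)
P(4.9) = 9.466667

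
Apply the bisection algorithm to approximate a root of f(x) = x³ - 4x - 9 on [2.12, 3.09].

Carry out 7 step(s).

f(x) = x³ - 4x - 9
Initial interval: [2.12, 3.09]

Iteration 1:
  c_1 = (2.120000 + 3.090000)/2 = 2.605000
  f(c_1) = f(2.605000) = -1.742405
  f(a) × f(c) ≥ 0, new interval: [2.605000, 3.090000]
Iteration 2:
  c_2 = (2.605000 + 3.090000)/2 = 2.847500
  f(c_2) = f(2.847500) = 2.698260
  f(a) × f(c) < 0, new interval: [2.605000, 2.847500]
Iteration 3:
  c_3 = (2.605000 + 2.847500)/2 = 2.726250
  f(c_3) = f(2.726250) = 0.357687
  f(a) × f(c) < 0, new interval: [2.605000, 2.726250]
Iteration 4:
  c_4 = (2.605000 + 2.726250)/2 = 2.665625
  f(c_4) = f(2.665625) = -0.721751
  f(a) × f(c) ≥ 0, new interval: [2.665625, 2.726250]
Iteration 5:
  c_5 = (2.665625 + 2.726250)/2 = 2.695938
  f(c_5) = f(2.695938) = -0.189463
  f(a) × f(c) ≥ 0, new interval: [2.695938, 2.726250]
Iteration 6:
  c_6 = (2.695938 + 2.726250)/2 = 2.711094
  f(c_6) = f(2.711094) = 0.082244
  f(a) × f(c) < 0, new interval: [2.695938, 2.711094]
Iteration 7:
  c_7 = (2.695938 + 2.711094)/2 = 2.703516
  f(c_7) = f(2.703516) = -0.054076
  f(a) × f(c) ≥ 0, new interval: [2.703516, 2.711094]

After 7 iteration(s), the approximation is c_7 = 2.703516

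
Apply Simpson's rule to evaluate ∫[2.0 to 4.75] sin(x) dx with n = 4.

f(x) = sin(x)
a = 2.0, b = 4.75, n = 4
h = (b - a)/n = 0.687500

Simpson's rule: (h/3)[f(x₀) + 4f(x₁) + 2f(x₂) + ... + f(xₙ)]

x_0 = 2.0000, f(x_0) = 0.909297, coefficient = 1
x_1 = 2.6875, f(x_1) = 0.438647, coefficient = 4
x_2 = 3.3750, f(x_2) = -0.231294, coefficient = 2
x_3 = 4.0625, f(x_3) = -0.796151, coefficient = 4
x_4 = 4.7500, f(x_4) = -0.999293, coefficient = 1

I ≈ (0.687500/3) × -1.982599 = -0.454345
Exact value: -0.453749
Error: 0.000597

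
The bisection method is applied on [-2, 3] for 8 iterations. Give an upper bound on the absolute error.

Bisection error bound: |error| ≤ (b-a)/2^n
|error| ≤ (3 - (-2))/2^8 = 5/2^8
|error| ≤ 0.0195312500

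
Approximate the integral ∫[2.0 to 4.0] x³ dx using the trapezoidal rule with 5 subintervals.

f(x) = x³
a = 2.0, b = 4.0, n = 5
h = (b - a)/n = 0.400000

Trapezoidal rule: (h/2)[f(x₀) + 2f(x₁) + 2f(x₂) + ... + f(xₙ)]

x_0 = 2.0000, f(x_0) = 8.000000, coefficient = 1
x_1 = 2.4000, f(x_1) = 13.824000, coefficient = 2
x_2 = 2.8000, f(x_2) = 21.952000, coefficient = 2
x_3 = 3.2000, f(x_3) = 32.768000, coefficient = 2
x_4 = 3.6000, f(x_4) = 46.656000, coefficient = 2
x_5 = 4.0000, f(x_5) = 64.000000, coefficient = 1

I ≈ (0.400000/2) × 302.400000 = 60.480000
Exact value: 60.000000
Error: 0.480000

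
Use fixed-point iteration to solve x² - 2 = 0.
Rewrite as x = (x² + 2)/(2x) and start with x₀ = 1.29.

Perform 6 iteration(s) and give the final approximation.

Equation: x² - 2 = 0
Fixed-point form: x = (x² + 2)/(2x)
x₀ = 1.29

x_1 = g(1.290000) = 1.420194
x_2 = g(1.420194) = 1.414226
x_3 = g(1.414226) = 1.414214
x_4 = g(1.414214) = 1.414214
x_5 = g(1.414214) = 1.414214
x_6 = g(1.414214) = 1.414214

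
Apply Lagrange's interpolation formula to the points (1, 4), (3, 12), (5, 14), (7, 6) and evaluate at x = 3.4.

Lagrange interpolation formula:
P(x) = Σ yᵢ × Lᵢ(x)
where Lᵢ(x) = Π_{j≠i} (x - xⱼ)/(xᵢ - xⱼ)

L_0(3.4) = (3.4 - 3)/(1 - 3) × (3.4 - 5)/(1 - 5) × (3.4 - 7)/(1 - 7) = -0.048000
L_1(3.4) = (3.4 - 1)/(3 - 1) × (3.4 - 5)/(3 - 5) × (3.4 - 7)/(3 - 7) = 0.864000
L_2(3.4) = (3.4 - 1)/(5 - 1) × (3.4 - 3)/(5 - 3) × (3.4 - 7)/(5 - 7) = 0.216000
L_3(3.4) = (3.4 - 1)/(7 - 1) × (3.4 - 3)/(7 - 3) × (3.4 - 5)/(7 - 5) = -0.032000

P(3.4) = 4×L_0(3.4) + 12×L_1(3.4) + 14×L_2(3.4) + 6×L_3(3.4)
P(3.4) = 13.008000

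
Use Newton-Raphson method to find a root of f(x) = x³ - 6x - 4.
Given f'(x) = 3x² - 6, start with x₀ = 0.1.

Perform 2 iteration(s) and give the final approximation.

f(x) = x³ - 6x - 4
f'(x) = 3x² - 6
x₀ = 0.1

Newton-Raphson formula: x_{n+1} = x_n - f(x_n)/f'(x_n)

Iteration 1:
  f(0.100000) = -4.599000
  f'(0.100000) = -5.970000
  x_1 = 0.100000 - (-4.599000)/(-5.970000) = -0.670352
Iteration 2:
  f(-0.670352) = -0.279126
  f'(-0.670352) = -4.651886
  x_2 = -0.670352 - (-0.279126)/(-4.651886) = -0.730355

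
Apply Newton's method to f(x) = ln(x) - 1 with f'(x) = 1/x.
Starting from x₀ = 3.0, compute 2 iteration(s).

f(x) = ln(x) - 1
f'(x) = 1/x
x₀ = 3.0

Newton-Raphson formula: x_{n+1} = x_n - f(x_n)/f'(x_n)

Iteration 1:
  f(3.000000) = 0.098612
  f'(3.000000) = 0.333333
  x_1 = 3.000000 - 0.098612/0.333333 = 2.704163
Iteration 2:
  f(2.704163) = -0.005208
  f'(2.704163) = 0.369800
  x_2 = 2.704163 - (-0.005208)/0.369800 = 2.718245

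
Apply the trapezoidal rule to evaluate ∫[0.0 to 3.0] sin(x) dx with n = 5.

f(x) = sin(x)
a = 0.0, b = 3.0, n = 5
h = (b - a)/n = 0.600000

Trapezoidal rule: (h/2)[f(x₀) + 2f(x₁) + 2f(x₂) + ... + f(xₙ)]

x_0 = 0.0000, f(x_0) = 0.000000, coefficient = 1
x_1 = 0.6000, f(x_1) = 0.564642, coefficient = 2
x_2 = 1.2000, f(x_2) = 0.932039, coefficient = 2
x_3 = 1.8000, f(x_3) = 0.973848, coefficient = 2
x_4 = 2.4000, f(x_4) = 0.675463, coefficient = 2
x_5 = 3.0000, f(x_5) = 0.141120, coefficient = 1

I ≈ (0.600000/2) × 6.433105 = 1.929931
Exact value: 1.989992
Error: 0.060061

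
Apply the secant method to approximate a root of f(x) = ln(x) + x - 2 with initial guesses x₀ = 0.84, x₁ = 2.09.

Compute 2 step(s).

f(x) = ln(x) + x - 2
x₀ = 0.84, x₁ = 2.09

Secant formula: x_{n+1} = x_n - f(x_n)(x_n - x_{n-1})/(f(x_n) - f(x_{n-1}))

Iteration 1:
  f(0.840000) = -1.334353
  f(2.090000) = 0.827164
  x_2 = 2.090000 - 0.827164×(2.090000 - 0.840000)/(0.827164 - (-1.334353))
       = 1.611653
Iteration 2:
  f(2.090000) = 0.827164
  f(1.611653) = 0.088914
  x_3 = 1.611653 - 0.088914×(1.611653 - 2.090000)/(0.088914 - 0.827164)
       = 1.554042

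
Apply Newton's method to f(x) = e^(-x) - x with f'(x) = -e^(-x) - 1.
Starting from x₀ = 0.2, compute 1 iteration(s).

f(x) = e^(-x) - x
f'(x) = -e^(-x) - 1
x₀ = 0.2

Newton-Raphson formula: x_{n+1} = x_n - f(x_n)/f'(x_n)

Iteration 1:
  f(0.200000) = 0.618731
  f'(0.200000) = -1.818731
  x_1 = 0.200000 - 0.618731/(-1.818731) = 0.540199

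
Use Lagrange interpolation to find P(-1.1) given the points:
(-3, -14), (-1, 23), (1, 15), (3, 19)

Lagrange interpolation formula:
P(x) = Σ yᵢ × Lᵢ(x)
where Lᵢ(x) = Π_{j≠i} (x - xⱼ)/(xᵢ - xⱼ)

L_0(-1.1) = (-1.1 - (-1))/(-3 - (-1)) × (-1.1 - 1)/(-3 - 1) × (-1.1 - 3)/(-3 - 3) = 0.017938
L_1(-1.1) = (-1.1 - (-3))/(-1 - (-3)) × (-1.1 - 1)/(-1 - 1) × (-1.1 - 3)/(-1 - 3) = 1.022437
L_2(-1.1) = (-1.1 - (-3))/(1 - (-3)) × (-1.1 - (-1))/(1 - (-1)) × (-1.1 - 3)/(1 - 3) = -0.048688
L_3(-1.1) = (-1.1 - (-3))/(3 - (-3)) × (-1.1 - (-1))/(3 - (-1)) × (-1.1 - 1)/(3 - 1) = 0.008313

P(-1.1) = (-14)×L_0(-1.1) + 23×L_1(-1.1) + 15×L_2(-1.1) + 19×L_3(-1.1)
P(-1.1) = 22.692562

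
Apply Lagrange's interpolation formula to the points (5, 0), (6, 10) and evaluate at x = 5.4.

Lagrange interpolation formula:
P(x) = Σ yᵢ × Lᵢ(x)
where Lᵢ(x) = Π_{j≠i} (x - xⱼ)/(xᵢ - xⱼ)

L_0(5.4) = (5.4 - 6)/(5 - 6) = 0.600000
L_1(5.4) = (5.4 - 5)/(6 - 5) = 0.400000

P(5.4) = 0×L_0(5.4) + 10×L_1(5.4)
P(5.4) = 4.000000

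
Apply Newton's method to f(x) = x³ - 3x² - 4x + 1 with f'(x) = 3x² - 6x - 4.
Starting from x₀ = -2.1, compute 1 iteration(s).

f(x) = x³ - 3x² - 4x + 1
f'(x) = 3x² - 6x - 4
x₀ = -2.1

Newton-Raphson formula: x_{n+1} = x_n - f(x_n)/f'(x_n)

Iteration 1:
  f(-2.100000) = -13.091000
  f'(-2.100000) = 21.830000
  x_1 = -2.100000 - (-13.091000)/21.830000 = -1.500321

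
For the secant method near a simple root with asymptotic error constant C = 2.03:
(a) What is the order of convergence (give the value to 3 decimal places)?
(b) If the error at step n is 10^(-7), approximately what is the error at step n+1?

(a) Secant method has superlinear convergence with order φ = (1+√5)/2 ≈ 1.618.
    This means |e_{n+1}| ≈ C|e_n|^1.618.

(b) With |e_n| = 10^(-7) and C = 2.03:
    |e_{n+1}| ≈ 2.03 × (10^(-7))^1.618 = 2.03 × 10^(-11.33)

(a) ≈ 1.618 (golden ratio); (b) |e_{n+1}| ≈ 9.578e-12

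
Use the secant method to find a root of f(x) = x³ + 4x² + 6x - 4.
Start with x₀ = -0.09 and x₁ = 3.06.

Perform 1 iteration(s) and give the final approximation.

f(x) = x³ + 4x² + 6x - 4
x₀ = -0.09, x₁ = 3.06

Secant formula: x_{n+1} = x_n - f(x_n)(x_n - x_{n-1})/(f(x_n) - f(x_{n-1}))

Iteration 1:
  f(-0.090000) = -4.508329
  f(3.060000) = 80.467016
  x_2 = 3.060000 - 80.467016×(3.060000 - (-0.090000))/(80.467016 - (-4.508329))
       = 0.077122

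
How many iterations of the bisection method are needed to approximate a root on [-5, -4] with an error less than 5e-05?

We need (b-a)/2^n ≤ 5e-05
(-4 - (-5))/2^n ≤ 5e-05
1/2^n ≤ 5e-05
2^n ≥ 20000
n ≥ log₂(20000) = 14.29
n ≥ 15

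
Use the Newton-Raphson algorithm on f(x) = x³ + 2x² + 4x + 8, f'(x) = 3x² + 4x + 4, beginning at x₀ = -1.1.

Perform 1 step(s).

f(x) = x³ + 2x² + 4x + 8
f'(x) = 3x² + 4x + 4
x₀ = -1.1

Newton-Raphson formula: x_{n+1} = x_n - f(x_n)/f'(x_n)

Iteration 1:
  f(-1.100000) = 4.689000
  f'(-1.100000) = 3.230000
  x_1 = -1.100000 - 4.689000/3.230000 = -2.551703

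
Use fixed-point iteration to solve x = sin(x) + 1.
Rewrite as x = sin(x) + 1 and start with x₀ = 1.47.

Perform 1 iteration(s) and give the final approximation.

Equation: x = sin(x) + 1
Fixed-point form: x = sin(x) + 1
x₀ = 1.47

x_1 = g(1.470000) = 1.994924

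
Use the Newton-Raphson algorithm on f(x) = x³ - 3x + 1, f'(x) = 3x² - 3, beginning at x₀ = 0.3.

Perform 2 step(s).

f(x) = x³ - 3x + 1
f'(x) = 3x² - 3
x₀ = 0.3

Newton-Raphson formula: x_{n+1} = x_n - f(x_n)/f'(x_n)

Iteration 1:
  f(0.300000) = 0.127000
  f'(0.300000) = -2.730000
  x_1 = 0.300000 - 0.127000/(-2.730000) = 0.346520
Iteration 2:
  f(0.346520) = 0.002048
  f'(0.346520) = -2.639771
  x_2 = 0.346520 - 0.002048/(-2.639771) = 0.347296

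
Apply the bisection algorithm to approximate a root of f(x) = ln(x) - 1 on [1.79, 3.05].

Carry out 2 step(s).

f(x) = ln(x) - 1
Initial interval: [1.79, 3.05]

Iteration 1:
  c_1 = (1.790000 + 3.050000)/2 = 2.420000
  f(c_1) = f(2.420000) = -0.116232
  f(a) × f(c) ≥ 0, new interval: [2.420000, 3.050000]
Iteration 2:
  c_2 = (2.420000 + 3.050000)/2 = 2.735000
  f(c_2) = f(2.735000) = 0.006131
  f(a) × f(c) < 0, new interval: [2.420000, 2.735000]

After 2 iteration(s), the approximation is c_2 = 2.735000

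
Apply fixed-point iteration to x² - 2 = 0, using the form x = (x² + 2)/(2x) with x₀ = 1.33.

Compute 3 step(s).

Equation: x² - 2 = 0
Fixed-point form: x = (x² + 2)/(2x)
x₀ = 1.33

x_1 = g(1.330000) = 1.416880
x_2 = g(1.416880) = 1.414216
x_3 = g(1.414216) = 1.414214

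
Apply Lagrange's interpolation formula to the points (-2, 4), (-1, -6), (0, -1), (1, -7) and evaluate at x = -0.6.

Lagrange interpolation formula:
P(x) = Σ yᵢ × Lᵢ(x)
where Lᵢ(x) = Π_{j≠i} (x - xⱼ)/(xᵢ - xⱼ)

L_0(-0.6) = (-0.6 - (-1))/(-2 - (-1)) × (-0.6 - 0)/(-2 - 0) × (-0.6 - 1)/(-2 - 1) = -0.064000
L_1(-0.6) = (-0.6 - (-2))/(-1 - (-2)) × (-0.6 - 0)/(-1 - 0) × (-0.6 - 1)/(-1 - 1) = 0.672000
L_2(-0.6) = (-0.6 - (-2))/(0 - (-2)) × (-0.6 - (-1))/(0 - (-1)) × (-0.6 - 1)/(0 - 1) = 0.448000
L_3(-0.6) = (-0.6 - (-2))/(1 - (-2)) × (-0.6 - (-1))/(1 - (-1)) × (-0.6 - 0)/(1 - 0) = -0.056000

P(-0.6) = 4×L_0(-0.6) + (-6)×L_1(-0.6) + (-1)×L_2(-0.6) + (-7)×L_3(-0.6)
P(-0.6) = -4.344000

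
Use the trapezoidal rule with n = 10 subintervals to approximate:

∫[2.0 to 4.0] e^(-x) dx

f(x) = e^(-x)
a = 2.0, b = 4.0, n = 10
h = (b - a)/n = 0.200000

Trapezoidal rule: (h/2)[f(x₀) + 2f(x₁) + 2f(x₂) + ... + f(xₙ)]

x_0 = 2.0000, f(x_0) = 0.135335, coefficient = 1
x_1 = 2.2000, f(x_1) = 0.110803, coefficient = 2
x_2 = 2.4000, f(x_2) = 0.090718, coefficient = 2
x_3 = 2.6000, f(x_3) = 0.074274, coefficient = 2
x_4 = 2.8000, f(x_4) = 0.060810, coefficient = 2
x_5 = 3.0000, f(x_5) = 0.049787, coefficient = 2
x_6 = 3.2000, f(x_6) = 0.040762, coefficient = 2
x_7 = 3.4000, f(x_7) = 0.033373, coefficient = 2
x_8 = 3.6000, f(x_8) = 0.027324, coefficient = 2
x_9 = 3.8000, f(x_9) = 0.022371, coefficient = 2
x_10 = 4.0000, f(x_10) = 0.018316, coefficient = 1

I ≈ (0.200000/2) × 1.174095 = 0.117409
Exact value: 0.117020
Error: 0.000390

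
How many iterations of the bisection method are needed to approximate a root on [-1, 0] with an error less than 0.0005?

We need (b-a)/2^n ≤ 0.0005
(0 - (-1))/2^n ≤ 0.0005
1/2^n ≤ 0.0005
2^n ≥ 2000
n ≥ log₂(2000) = 10.97
n ≥ 11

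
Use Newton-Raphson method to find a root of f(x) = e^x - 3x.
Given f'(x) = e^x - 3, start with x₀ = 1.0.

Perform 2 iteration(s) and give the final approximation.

f(x) = e^x - 3x
f'(x) = e^x - 3
x₀ = 1.0

Newton-Raphson formula: x_{n+1} = x_n - f(x_n)/f'(x_n)

Iteration 1:
  f(1.000000) = -0.281718
  f'(1.000000) = -0.281718
  x_1 = 1.000000 - (-0.281718)/(-0.281718) = 0.000000
Iteration 2:
  f(0.000000) = 1.000000
  f'(0.000000) = -2.000000
  x_2 = 0.000000 - 1.000000/(-2.000000) = 0.500000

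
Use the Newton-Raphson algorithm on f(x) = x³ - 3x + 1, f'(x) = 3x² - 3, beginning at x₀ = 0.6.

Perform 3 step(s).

f(x) = x³ - 3x + 1
f'(x) = 3x² - 3
x₀ = 0.6

Newton-Raphson formula: x_{n+1} = x_n - f(x_n)/f'(x_n)

Iteration 1:
  f(0.600000) = -0.584000
  f'(0.600000) = -1.920000
  x_1 = 0.600000 - (-0.584000)/(-1.920000) = 0.295833
Iteration 2:
  f(0.295833) = 0.138391
  f'(0.295833) = -2.737448
  x_2 = 0.295833 - 0.138391/(-2.737448) = 0.346388
Iteration 3:
  f(0.346388) = 0.002397
  f'(0.346388) = -2.640046
  x_3 = 0.346388 - 0.002397/(-2.640046) = 0.347296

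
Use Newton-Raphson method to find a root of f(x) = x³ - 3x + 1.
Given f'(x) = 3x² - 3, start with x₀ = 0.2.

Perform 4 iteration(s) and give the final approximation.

f(x) = x³ - 3x + 1
f'(x) = 3x² - 3
x₀ = 0.2

Newton-Raphson formula: x_{n+1} = x_n - f(x_n)/f'(x_n)

Iteration 1:
  f(0.200000) = 0.408000
  f'(0.200000) = -2.880000
  x_1 = 0.200000 - 0.408000/(-2.880000) = 0.341667
Iteration 2:
  f(0.341667) = 0.014885
  f'(0.341667) = -2.649792
  x_2 = 0.341667 - 0.014885/(-2.649792) = 0.347284
Iteration 3:
  f(0.347284) = 0.000033
  f'(0.347284) = -2.638181
  x_3 = 0.347284 - 0.000033/(-2.638181) = 0.347296
Iteration 4:
  f(0.347296) = 0.000000
  f'(0.347296) = -2.638156
  x_4 = 0.347296 - 0.000000/(-2.638156) = 0.347296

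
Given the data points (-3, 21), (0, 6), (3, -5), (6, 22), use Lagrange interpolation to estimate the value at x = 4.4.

Lagrange interpolation formula:
P(x) = Σ yᵢ × Lᵢ(x)
where Lᵢ(x) = Π_{j≠i} (x - xⱼ)/(xᵢ - xⱼ)

L_0(4.4) = (4.4 - 0)/(-3 - 0) × (4.4 - 3)/(-3 - 3) × (4.4 - 6)/(-3 - 6) = 0.060840
L_1(4.4) = (4.4 - (-3))/(0 - (-3)) × (4.4 - 3)/(0 - 3) × (4.4 - 6)/(0 - 6) = -0.306963
L_2(4.4) = (4.4 - (-3))/(3 - (-3)) × (4.4 - 0)/(3 - 0) × (4.4 - 6)/(3 - 6) = 0.964741
L_3(4.4) = (4.4 - (-3))/(6 - (-3)) × (4.4 - 0)/(6 - 0) × (4.4 - 3)/(6 - 3) = 0.281383

P(4.4) = 21×L_0(4.4) + 6×L_1(4.4) + (-5)×L_2(4.4) + 22×L_3(4.4)
P(4.4) = 0.802568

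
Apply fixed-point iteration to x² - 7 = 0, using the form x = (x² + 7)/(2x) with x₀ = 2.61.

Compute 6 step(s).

Equation: x² - 7 = 0
Fixed-point form: x = (x² + 7)/(2x)
x₀ = 2.61

x_1 = g(2.610000) = 2.645996
x_2 = g(2.645996) = 2.645751
x_3 = g(2.645751) = 2.645751
x_4 = g(2.645751) = 2.645751
x_5 = g(2.645751) = 2.645751
x_6 = g(2.645751) = 2.645751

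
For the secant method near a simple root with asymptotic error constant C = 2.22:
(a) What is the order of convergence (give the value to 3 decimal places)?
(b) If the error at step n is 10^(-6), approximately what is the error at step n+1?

(a) Secant method has superlinear convergence with order φ = (1+√5)/2 ≈ 1.618.
    This means |e_{n+1}| ≈ C|e_n|^1.618.

(b) With |e_n| = 10^(-6) and C = 2.22:
    |e_{n+1}| ≈ 2.22 × (10^(-6))^1.618 = 2.22 × 10^(-9.71)

(a) ≈ 1.618 (golden ratio); (b) |e_{n+1}| ≈ 4.347e-10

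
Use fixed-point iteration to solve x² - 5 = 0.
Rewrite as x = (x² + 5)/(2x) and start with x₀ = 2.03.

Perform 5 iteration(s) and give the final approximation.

Equation: x² - 5 = 0
Fixed-point form: x = (x² + 5)/(2x)
x₀ = 2.03

x_1 = g(2.030000) = 2.246527
x_2 = g(2.246527) = 2.236092
x_3 = g(2.236092) = 2.236068
x_4 = g(2.236068) = 2.236068
x_5 = g(2.236068) = 2.236068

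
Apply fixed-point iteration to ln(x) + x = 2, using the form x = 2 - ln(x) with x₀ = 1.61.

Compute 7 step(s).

Equation: ln(x) + x = 2
Fixed-point form: x = 2 - ln(x)
x₀ = 1.61

x_1 = g(1.610000) = 1.523766
x_2 = g(1.523766) = 1.578815
x_3 = g(1.578815) = 1.543325
x_4 = g(1.543325) = 1.566061
x_5 = g(1.566061) = 1.551437
x_6 = g(1.551437) = 1.560819
x_7 = g(1.560819) = 1.554790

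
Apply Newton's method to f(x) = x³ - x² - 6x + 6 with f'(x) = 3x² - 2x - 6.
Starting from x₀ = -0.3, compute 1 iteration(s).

f(x) = x³ - x² - 6x + 6
f'(x) = 3x² - 2x - 6
x₀ = -0.3

Newton-Raphson formula: x_{n+1} = x_n - f(x_n)/f'(x_n)

Iteration 1:
  f(-0.300000) = 7.683000
  f'(-0.300000) = -5.130000
  x_1 = -0.300000 - 7.683000/(-5.130000) = 1.197661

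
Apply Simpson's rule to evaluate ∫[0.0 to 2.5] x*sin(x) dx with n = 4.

f(x) = x*sin(x)
a = 0.0, b = 2.5, n = 4
h = (b - a)/n = 0.625000

Simpson's rule: (h/3)[f(x₀) + 4f(x₁) + 2f(x₂) + ... + f(xₙ)]

x_0 = 0.0000, f(x_0) = 0.000000, coefficient = 1
x_1 = 0.6250, f(x_1) = 0.365686, coefficient = 4
x_2 = 1.2500, f(x_2) = 1.186231, coefficient = 2
x_3 = 1.8750, f(x_3) = 1.788911, coefficient = 4
x_4 = 2.5000, f(x_4) = 1.496180, coefficient = 1

I ≈ (0.625000/3) × 12.487028 = 2.601464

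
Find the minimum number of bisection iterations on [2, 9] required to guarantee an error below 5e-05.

We need (b-a)/2^n ≤ 5e-05
(9 - 2)/2^n ≤ 5e-05
7/2^n ≤ 5e-05
2^n ≥ 140000
n ≥ log₂(140000) = 17.10
n ≥ 18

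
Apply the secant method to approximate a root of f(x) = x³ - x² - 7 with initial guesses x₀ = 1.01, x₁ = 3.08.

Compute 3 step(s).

f(x) = x³ - x² - 7
x₀ = 1.01, x₁ = 3.08

Secant formula: x_{n+1} = x_n - f(x_n)(x_n - x_{n-1})/(f(x_n) - f(x_{n-1}))

Iteration 1:
  f(1.010000) = -6.989799
  f(3.080000) = 12.731712
  x_2 = 3.080000 - 12.731712×(3.080000 - 1.010000)/(12.731712 - (-6.989799))
       = 1.743660
Iteration 2:
  f(3.080000) = 12.731712
  f(1.743660) = -4.739013
  x_3 = 1.743660 - (-4.739013)×(1.743660 - 3.080000)/(-4.739013 - 12.731712)
       = 2.106148
Iteration 3:
  f(1.743660) = -4.739013
  f(2.106148) = -2.093281
  x_4 = 2.106148 - (-2.093281)×(2.106148 - 1.743660)/(-2.093281 - (-4.739013))
       = 2.392946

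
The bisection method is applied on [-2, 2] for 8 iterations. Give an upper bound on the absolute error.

Bisection error bound: |error| ≤ (b-a)/2^n
|error| ≤ (2 - (-2))/2^8 = 4/2^8
|error| ≤ 0.0156250000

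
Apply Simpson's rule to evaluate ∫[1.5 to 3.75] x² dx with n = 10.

f(x) = x²
a = 1.5, b = 3.75, n = 10
h = (b - a)/n = 0.225000

Simpson's rule: (h/3)[f(x₀) + 4f(x₁) + 2f(x₂) + ... + f(xₙ)]

x_0 = 1.5000, f(x_0) = 2.250000, coefficient = 1
x_1 = 1.7250, f(x_1) = 2.975625, coefficient = 4
x_2 = 1.9500, f(x_2) = 3.802500, coefficient = 2
x_3 = 2.1750, f(x_3) = 4.730625, coefficient = 4
x_4 = 2.4000, f(x_4) = 5.760000, coefficient = 2
x_5 = 2.6250, f(x_5) = 6.890625, coefficient = 4
x_6 = 2.8500, f(x_6) = 8.122500, coefficient = 2
x_7 = 3.0750, f(x_7) = 9.455625, coefficient = 4
x_8 = 3.3000, f(x_8) = 10.890000, coefficient = 2
x_9 = 3.5250, f(x_9) = 12.425625, coefficient = 4
x_10 = 3.7500, f(x_10) = 14.062500, coefficient = 1

I ≈ (0.225000/3) × 219.375000 = 16.453125
Exact value: 16.453125
Error: 0.000000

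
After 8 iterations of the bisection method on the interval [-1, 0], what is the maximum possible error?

Bisection error bound: |error| ≤ (b-a)/2^n
|error| ≤ (0 - (-1))/2^8 = 1/2^8
|error| ≤ 0.0039062500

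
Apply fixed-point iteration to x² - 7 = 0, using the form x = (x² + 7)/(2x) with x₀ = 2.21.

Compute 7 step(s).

Equation: x² - 7 = 0
Fixed-point form: x = (x² + 7)/(2x)
x₀ = 2.21

x_1 = g(2.210000) = 2.688710
x_2 = g(2.688710) = 2.646095
x_3 = g(2.646095) = 2.645751
x_4 = g(2.645751) = 2.645751
x_5 = g(2.645751) = 2.645751
x_6 = g(2.645751) = 2.645751
x_7 = g(2.645751) = 2.645751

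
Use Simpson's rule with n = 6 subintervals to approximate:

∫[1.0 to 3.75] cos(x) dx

f(x) = cos(x)
a = 1.0, b = 3.75, n = 6
h = (b - a)/n = 0.458333

Simpson's rule: (h/3)[f(x₀) + 4f(x₁) + 2f(x₂) + ... + f(xₙ)]

x_0 = 1.0000, f(x_0) = 0.540302, coefficient = 1
x_1 = 1.4583, f(x_1) = 0.112226, coefficient = 4
x_2 = 1.9167, f(x_2) = -0.339016, coefficient = 2
x_3 = 2.3750, f(x_3) = -0.720278, coefficient = 4
x_4 = 2.8333, f(x_4) = -0.952863, coefficient = 2
x_5 = 3.2917, f(x_5) = -0.988760, coefficient = 4
x_6 = 3.7500, f(x_6) = -0.820559, coefficient = 1

I ≈ (0.458333/3) × -9.251264 = -1.413388
Exact value: -1.413032
Error: 0.000355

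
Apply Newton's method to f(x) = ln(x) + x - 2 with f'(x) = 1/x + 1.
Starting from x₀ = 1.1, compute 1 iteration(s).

f(x) = ln(x) + x - 2
f'(x) = 1/x + 1
x₀ = 1.1

Newton-Raphson formula: x_{n+1} = x_n - f(x_n)/f'(x_n)

Iteration 1:
  f(1.100000) = -0.804690
  f'(1.100000) = 1.909091
  x_1 = 1.100000 - (-0.804690)/1.909091 = 1.521504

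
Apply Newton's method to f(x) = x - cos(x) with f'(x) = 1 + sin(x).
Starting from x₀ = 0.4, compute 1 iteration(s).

f(x) = x - cos(x)
f'(x) = 1 + sin(x)
x₀ = 0.4

Newton-Raphson formula: x_{n+1} = x_n - f(x_n)/f'(x_n)

Iteration 1:
  f(0.400000) = -0.521061
  f'(0.400000) = 1.389418
  x_1 = 0.400000 - (-0.521061)/1.389418 = 0.775021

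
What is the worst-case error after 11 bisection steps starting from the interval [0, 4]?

Bisection error bound: |error| ≤ (b-a)/2^n
|error| ≤ (4 - 0)/2^11 = 4/2^11
|error| ≤ 0.0019531250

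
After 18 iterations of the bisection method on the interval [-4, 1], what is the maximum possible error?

Bisection error bound: |error| ≤ (b-a)/2^n
|error| ≤ (1 - (-4))/2^18 = 5/2^18
|error| ≤ 0.0000190735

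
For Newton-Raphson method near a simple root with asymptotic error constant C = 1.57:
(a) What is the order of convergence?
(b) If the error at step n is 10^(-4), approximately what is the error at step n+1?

(a) Newton-Raphson has quadratic (order 2) convergence near simple roots.
    This means |e_{n+1}| ≈ C|e_n|².

(b) With |e_n| = 10^(-4) and C = 1.57:
    |e_{n+1}| ≈ 1.57 × (10^(-4))² = 1.57 × 10^(-8)

(a) 2 (quadratic); (b) |e_{n+1}| ≈ 1.570e-08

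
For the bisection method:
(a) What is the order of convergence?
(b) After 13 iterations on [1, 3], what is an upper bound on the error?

(a) Bisection has linear (order 1) convergence; the error is halved each step.

(b) Error bound = (b-a)/2^n = (3 - 1)/2^{13}
    = 2/2^{13}

(a) 1 (linear); (b) error ≤ 2.44e-04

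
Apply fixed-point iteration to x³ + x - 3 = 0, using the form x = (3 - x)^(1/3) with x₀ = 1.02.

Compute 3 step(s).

Equation: x³ + x - 3 = 0
Fixed-point form: x = (3 - x)^(1/3)
x₀ = 1.02

x_1 = g(1.020000) = 1.255707
x_2 = g(1.255707) = 1.203760
x_3 = g(1.203760) = 1.215593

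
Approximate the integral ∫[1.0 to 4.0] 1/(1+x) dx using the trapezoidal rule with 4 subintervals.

f(x) = 1/(1+x)
a = 1.0, b = 4.0, n = 4
h = (b - a)/n = 0.750000

Trapezoidal rule: (h/2)[f(x₀) + 2f(x₁) + 2f(x₂) + ... + f(xₙ)]

x_0 = 1.0000, f(x_0) = 0.500000, coefficient = 1
x_1 = 1.7500, f(x_1) = 0.363636, coefficient = 2
x_2 = 2.5000, f(x_2) = 0.285714, coefficient = 2
x_3 = 3.2500, f(x_3) = 0.235294, coefficient = 2
x_4 = 4.0000, f(x_4) = 0.200000, coefficient = 1

I ≈ (0.750000/2) × 2.469290 = 0.925984
Exact value: 0.916291
Error: 0.009693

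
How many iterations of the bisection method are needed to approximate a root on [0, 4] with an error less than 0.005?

We need (b-a)/2^n ≤ 0.005
(4 - 0)/2^n ≤ 0.005
4/2^n ≤ 0.005
2^n ≥ 800
n ≥ log₂(800) = 9.64
n ≥ 10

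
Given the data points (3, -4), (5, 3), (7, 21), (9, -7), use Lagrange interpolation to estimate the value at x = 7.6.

Lagrange interpolation formula:
P(x) = Σ yᵢ × Lᵢ(x)
where Lᵢ(x) = Π_{j≠i} (x - xⱼ)/(xᵢ - xⱼ)

L_0(7.6) = (7.6 - 5)/(3 - 5) × (7.6 - 7)/(3 - 7) × (7.6 - 9)/(3 - 9) = 0.045500
L_1(7.6) = (7.6 - 3)/(5 - 3) × (7.6 - 7)/(5 - 7) × (7.6 - 9)/(5 - 9) = -0.241500
L_2(7.6) = (7.6 - 3)/(7 - 3) × (7.6 - 5)/(7 - 5) × (7.6 - 9)/(7 - 9) = 1.046500
L_3(7.6) = (7.6 - 3)/(9 - 3) × (7.6 - 5)/(9 - 5) × (7.6 - 7)/(9 - 7) = 0.149500

P(7.6) = (-4)×L_0(7.6) + 3×L_1(7.6) + 21×L_2(7.6) + (-7)×L_3(7.6)
P(7.6) = 20.023500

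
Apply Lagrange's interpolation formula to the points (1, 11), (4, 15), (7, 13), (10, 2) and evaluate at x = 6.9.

Lagrange interpolation formula:
P(x) = Σ yᵢ × Lᵢ(x)
where Lᵢ(x) = Π_{j≠i} (x - xⱼ)/(xᵢ - xⱼ)

L_0(6.9) = (6.9 - 4)/(1 - 4) × (6.9 - 7)/(1 - 7) × (6.9 - 10)/(1 - 10) = -0.005549
L_1(6.9) = (6.9 - 1)/(4 - 1) × (6.9 - 7)/(4 - 7) × (6.9 - 10)/(4 - 10) = 0.033870
L_2(6.9) = (6.9 - 1)/(7 - 1) × (6.9 - 4)/(7 - 4) × (6.9 - 10)/(7 - 10) = 0.982241
L_3(6.9) = (6.9 - 1)/(10 - 1) × (6.9 - 4)/(10 - 4) × (6.9 - 7)/(10 - 7) = -0.010562

P(6.9) = 11×L_0(6.9) + 15×L_1(6.9) + 13×L_2(6.9) + 2×L_3(6.9)
P(6.9) = 13.195019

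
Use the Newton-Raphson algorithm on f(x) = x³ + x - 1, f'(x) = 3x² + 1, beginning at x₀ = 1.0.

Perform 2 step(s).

f(x) = x³ + x - 1
f'(x) = 3x² + 1
x₀ = 1.0

Newton-Raphson formula: x_{n+1} = x_n - f(x_n)/f'(x_n)

Iteration 1:
  f(1.000000) = 1.000000
  f'(1.000000) = 4.000000
  x_1 = 1.000000 - 1.000000/4.000000 = 0.750000
Iteration 2:
  f(0.750000) = 0.171875
  f'(0.750000) = 2.687500
  x_2 = 0.750000 - 0.171875/2.687500 = 0.686047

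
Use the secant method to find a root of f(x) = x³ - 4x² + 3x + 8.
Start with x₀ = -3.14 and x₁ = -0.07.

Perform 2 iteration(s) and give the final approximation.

f(x) = x³ - 4x² + 3x + 8
x₀ = -3.14, x₁ = -0.07

Secant formula: x_{n+1} = x_n - f(x_n)(x_n - x_{n-1})/(f(x_n) - f(x_{n-1}))

Iteration 1:
  f(-3.140000) = -71.817544
  f(-0.070000) = 7.770057
  x_2 = -0.070000 - 7.770057×(-0.070000 - (-3.140000))/(7.770057 - (-71.817544))
       = -0.369721
Iteration 2:
  f(-0.070000) = 7.770057
  f(-0.369721) = 6.293524
  x_3 = -0.369721 - 6.293524×(-0.369721 - (-0.070000))/(6.293524 - 7.770057)
       = -1.647242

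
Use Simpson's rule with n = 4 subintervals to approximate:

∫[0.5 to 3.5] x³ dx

f(x) = x³
a = 0.5, b = 3.5, n = 4
h = (b - a)/n = 0.750000

Simpson's rule: (h/3)[f(x₀) + 4f(x₁) + 2f(x₂) + ... + f(xₙ)]

x_0 = 0.5000, f(x_0) = 0.125000, coefficient = 1
x_1 = 1.2500, f(x_1) = 1.953125, coefficient = 4
x_2 = 2.0000, f(x_2) = 8.000000, coefficient = 2
x_3 = 2.7500, f(x_3) = 20.796875, coefficient = 4
x_4 = 3.5000, f(x_4) = 42.875000, coefficient = 1

I ≈ (0.750000/3) × 150.000000 = 37.500000
Exact value: 37.500000
Error: 0.000000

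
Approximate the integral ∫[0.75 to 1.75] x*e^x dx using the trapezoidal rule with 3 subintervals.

f(x) = x*e^x
a = 0.75, b = 1.75, n = 3
h = (b - a)/n = 0.333333

Trapezoidal rule: (h/2)[f(x₀) + 2f(x₁) + 2f(x₂) + ... + f(xₙ)]

x_0 = 0.7500, f(x_0) = 1.587750, coefficient = 1
x_1 = 1.0833, f(x_1) = 3.200721, coefficient = 2
x_2 = 1.4167, f(x_2) = 5.841417, coefficient = 2
x_3 = 1.7500, f(x_3) = 10.070555, coefficient = 1

I ≈ (0.333333/2) × 29.742580 = 4.957097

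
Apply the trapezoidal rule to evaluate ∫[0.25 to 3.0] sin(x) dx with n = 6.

f(x) = sin(x)
a = 0.25, b = 3.0, n = 6
h = (b - a)/n = 0.458333

Trapezoidal rule: (h/2)[f(x₀) + 2f(x₁) + 2f(x₂) + ... + f(xₙ)]

x_0 = 0.2500, f(x_0) = 0.247404, coefficient = 1
x_1 = 0.7083, f(x_1) = 0.650569, coefficient = 2
x_2 = 1.1667, f(x_2) = 0.919445, coefficient = 2
x_3 = 1.6250, f(x_3) = 0.998531, coefficient = 2
x_4 = 2.0833, f(x_4) = 0.871503, coefficient = 2
x_5 = 2.5417, f(x_5) = 0.564581, coefficient = 2
x_6 = 3.0000, f(x_6) = 0.141120, coefficient = 1

I ≈ (0.458333/2) × 8.397784 = 1.924492
Exact value: 1.958905
Error: 0.034413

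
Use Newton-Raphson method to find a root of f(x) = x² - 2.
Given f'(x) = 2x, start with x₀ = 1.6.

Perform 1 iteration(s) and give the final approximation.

f(x) = x² - 2
f'(x) = 2x
x₀ = 1.6

Newton-Raphson formula: x_{n+1} = x_n - f(x_n)/f'(x_n)

Iteration 1:
  f(1.600000) = 0.560000
  f'(1.600000) = 3.200000
  x_1 = 1.600000 - 0.560000/3.200000 = 1.425000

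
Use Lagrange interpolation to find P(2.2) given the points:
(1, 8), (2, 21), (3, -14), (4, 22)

Lagrange interpolation formula:
P(x) = Σ yᵢ × Lᵢ(x)
where Lᵢ(x) = Π_{j≠i} (x - xⱼ)/(xᵢ - xⱼ)

L_0(2.2) = (2.2 - 2)/(1 - 2) × (2.2 - 3)/(1 - 3) × (2.2 - 4)/(1 - 4) = -0.048000
L_1(2.2) = (2.2 - 1)/(2 - 1) × (2.2 - 3)/(2 - 3) × (2.2 - 4)/(2 - 4) = 0.864000
L_2(2.2) = (2.2 - 1)/(3 - 1) × (2.2 - 2)/(3 - 2) × (2.2 - 4)/(3 - 4) = 0.216000
L_3(2.2) = (2.2 - 1)/(4 - 1) × (2.2 - 2)/(4 - 2) × (2.2 - 3)/(4 - 3) = -0.032000

P(2.2) = 8×L_0(2.2) + 21×L_1(2.2) + (-14)×L_2(2.2) + 22×L_3(2.2)
P(2.2) = 14.032000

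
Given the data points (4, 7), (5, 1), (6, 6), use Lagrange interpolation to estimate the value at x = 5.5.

Lagrange interpolation formula:
P(x) = Σ yᵢ × Lᵢ(x)
where Lᵢ(x) = Π_{j≠i} (x - xⱼ)/(xᵢ - xⱼ)

L_0(5.5) = (5.5 - 5)/(4 - 5) × (5.5 - 6)/(4 - 6) = -0.125000
L_1(5.5) = (5.5 - 4)/(5 - 4) × (5.5 - 6)/(5 - 6) = 0.750000
L_2(5.5) = (5.5 - 4)/(6 - 4) × (5.5 - 5)/(6 - 5) = 0.375000

P(5.5) = 7×L_0(5.5) + 1×L_1(5.5) + 6×L_2(5.5)
P(5.5) = 2.125000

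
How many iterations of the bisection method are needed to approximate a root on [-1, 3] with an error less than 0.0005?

We need (b-a)/2^n ≤ 0.0005
(3 - (-1))/2^n ≤ 0.0005
4/2^n ≤ 0.0005
2^n ≥ 8000
n ≥ log₂(8000) = 12.97
n ≥ 13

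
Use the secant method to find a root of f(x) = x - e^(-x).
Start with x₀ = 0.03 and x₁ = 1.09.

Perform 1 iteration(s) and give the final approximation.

f(x) = x - e^(-x)
x₀ = 0.03, x₁ = 1.09

Secant formula: x_{n+1} = x_n - f(x_n)(x_n - x_{n-1})/(f(x_n) - f(x_{n-1}))

Iteration 1:
  f(0.030000) = -0.940446
  f(1.090000) = 0.753784
  x_2 = 1.090000 - 0.753784×(1.090000 - 0.030000)/(0.753784 - (-0.940446))
       = 0.618393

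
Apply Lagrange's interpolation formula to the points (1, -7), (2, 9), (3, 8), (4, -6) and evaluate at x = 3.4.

Lagrange interpolation formula:
P(x) = Σ yᵢ × Lᵢ(x)
where Lᵢ(x) = Π_{j≠i} (x - xⱼ)/(xᵢ - xⱼ)

L_0(3.4) = (3.4 - 2)/(1 - 2) × (3.4 - 3)/(1 - 3) × (3.4 - 4)/(1 - 4) = 0.056000
L_1(3.4) = (3.4 - 1)/(2 - 1) × (3.4 - 3)/(2 - 3) × (3.4 - 4)/(2 - 4) = -0.288000
L_2(3.4) = (3.4 - 1)/(3 - 1) × (3.4 - 2)/(3 - 2) × (3.4 - 4)/(3 - 4) = 1.008000
L_3(3.4) = (3.4 - 1)/(4 - 1) × (3.4 - 2)/(4 - 2) × (3.4 - 3)/(4 - 3) = 0.224000

P(3.4) = (-7)×L_0(3.4) + 9×L_1(3.4) + 8×L_2(3.4) + (-6)×L_3(3.4)
P(3.4) = 3.736000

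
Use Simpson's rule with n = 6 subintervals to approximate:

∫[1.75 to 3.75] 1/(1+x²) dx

f(x) = 1/(1+x²)
a = 1.75, b = 3.75, n = 6
h = (b - a)/n = 0.333333

Simpson's rule: (h/3)[f(x₀) + 4f(x₁) + 2f(x₂) + ... + f(xₙ)]

x_0 = 1.7500, f(x_0) = 0.246154, coefficient = 1
x_1 = 2.0833, f(x_1) = 0.187256, coefficient = 4
x_2 = 2.4167, f(x_2) = 0.146193, coefficient = 2
x_3 = 2.7500, f(x_3) = 0.116788, coefficient = 4
x_4 = 3.0833, f(x_4) = 0.095175, coefficient = 2
x_5 = 3.4167, f(x_5) = 0.078904, coefficient = 4
x_6 = 3.7500, f(x_6) = 0.066390, coefficient = 1

I ≈ (0.333333/3) × 2.327074 = 0.258564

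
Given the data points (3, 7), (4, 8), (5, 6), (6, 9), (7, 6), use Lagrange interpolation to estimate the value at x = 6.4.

Lagrange interpolation formula:
P(x) = Σ yᵢ × Lᵢ(x)
where Lᵢ(x) = Π_{j≠i} (x - xⱼ)/(xᵢ - xⱼ)

L_0(6.4) = (6.4 - 4)/(3 - 4) × (6.4 - 5)/(3 - 5) × (6.4 - 6)/(3 - 6) × (6.4 - 7)/(3 - 7) = -0.033600
L_1(6.4) = (6.4 - 3)/(4 - 3) × (6.4 - 5)/(4 - 5) × (6.4 - 6)/(4 - 6) × (6.4 - 7)/(4 - 7) = 0.190400
L_2(6.4) = (6.4 - 3)/(5 - 3) × (6.4 - 4)/(5 - 4) × (6.4 - 6)/(5 - 6) × (6.4 - 7)/(5 - 7) = -0.489600
L_3(6.4) = (6.4 - 3)/(6 - 3) × (6.4 - 4)/(6 - 4) × (6.4 - 5)/(6 - 5) × (6.4 - 7)/(6 - 7) = 1.142400
L_4(6.4) = (6.4 - 3)/(7 - 3) × (6.4 - 4)/(7 - 4) × (6.4 - 5)/(7 - 5) × (6.4 - 6)/(7 - 6) = 0.190400

P(6.4) = 7×L_0(6.4) + 8×L_1(6.4) + 6×L_2(6.4) + 9×L_3(6.4) + 6×L_4(6.4)
P(6.4) = 9.774400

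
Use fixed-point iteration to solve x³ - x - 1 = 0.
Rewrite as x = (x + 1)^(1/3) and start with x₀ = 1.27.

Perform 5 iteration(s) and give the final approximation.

Equation: x³ - x - 1 = 0
Fixed-point form: x = (x + 1)^(1/3)
x₀ = 1.27

x_1 = g(1.270000) = 1.314242
x_2 = g(1.314242) = 1.322725
x_3 = g(1.322725) = 1.324339
x_4 = g(1.324339) = 1.324646
x_5 = g(1.324646) = 1.324704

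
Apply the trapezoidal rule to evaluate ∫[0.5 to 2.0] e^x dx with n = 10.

f(x) = e^x
a = 0.5, b = 2.0, n = 10
h = (b - a)/n = 0.150000

Trapezoidal rule: (h/2)[f(x₀) + 2f(x₁) + 2f(x₂) + ... + f(xₙ)]

x_0 = 0.5000, f(x_0) = 1.648721, coefficient = 1
x_1 = 0.6500, f(x_1) = 1.915541, coefficient = 2
x_2 = 0.8000, f(x_2) = 2.225541, coefficient = 2
x_3 = 0.9500, f(x_3) = 2.585710, coefficient = 2
x_4 = 1.1000, f(x_4) = 3.004166, coefficient = 2
x_5 = 1.2500, f(x_5) = 3.490343, coefficient = 2
x_6 = 1.4000, f(x_6) = 4.055200, coefficient = 2
x_7 = 1.5500, f(x_7) = 4.711470, coefficient = 2
x_8 = 1.7000, f(x_8) = 5.473947, coefficient = 2
x_9 = 1.8500, f(x_9) = 6.359820, coefficient = 2
x_10 = 2.0000, f(x_10) = 7.389056, coefficient = 1

I ≈ (0.150000/2) × 76.681252 = 5.751094
Exact value: 5.740335
Error: 0.010759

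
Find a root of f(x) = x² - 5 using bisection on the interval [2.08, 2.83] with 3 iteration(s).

f(x) = x² - 5
Initial interval: [2.08, 2.83]

Iteration 1:
  c_1 = (2.080000 + 2.830000)/2 = 2.455000
  f(c_1) = f(2.455000) = 1.027025
  f(a) × f(c) < 0, new interval: [2.080000, 2.455000]
Iteration 2:
  c_2 = (2.080000 + 2.455000)/2 = 2.267500
  f(c_2) = f(2.267500) = 0.141556
  f(a) × f(c) < 0, new interval: [2.080000, 2.267500]
Iteration 3:
  c_3 = (2.080000 + 2.267500)/2 = 2.173750
  f(c_3) = f(2.173750) = -0.274811
  f(a) × f(c) ≥ 0, new interval: [2.173750, 2.267500]

After 3 iteration(s), the approximation is c_3 = 2.173750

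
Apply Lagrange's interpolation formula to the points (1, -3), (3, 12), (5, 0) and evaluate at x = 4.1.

Lagrange interpolation formula:
P(x) = Σ yᵢ × Lᵢ(x)
where Lᵢ(x) = Π_{j≠i} (x - xⱼ)/(xᵢ - xⱼ)

L_0(4.1) = (4.1 - 3)/(1 - 3) × (4.1 - 5)/(1 - 5) = -0.123750
L_1(4.1) = (4.1 - 1)/(3 - 1) × (4.1 - 5)/(3 - 5) = 0.697500
L_2(4.1) = (4.1 - 1)/(5 - 1) × (4.1 - 3)/(5 - 3) = 0.426250

P(4.1) = (-3)×L_0(4.1) + 12×L_1(4.1) + 0×L_2(4.1)
P(4.1) = 8.741250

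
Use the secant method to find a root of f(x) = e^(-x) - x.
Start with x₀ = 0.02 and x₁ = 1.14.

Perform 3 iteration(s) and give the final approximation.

f(x) = e^(-x) - x
x₀ = 0.02, x₁ = 1.14

Secant formula: x_{n+1} = x_n - f(x_n)(x_n - x_{n-1})/(f(x_n) - f(x_{n-1}))

Iteration 1:
  f(0.020000) = 0.960199
  f(1.140000) = -0.820181
  x_2 = 1.140000 - (-0.820181)×(1.140000 - 0.020000)/(-0.820181 - 0.960199)
       = 0.624041
Iteration 2:
  f(1.140000) = -0.820181
  f(0.624041) = -0.088266
  x_3 = 0.624041 - (-0.088266)×(0.624041 - 1.140000)/(-0.088266 - (-0.820181))
       = 0.561818
Iteration 3:
  f(0.624041) = -0.088266
  f(0.561818) = 0.008353
  x_4 = 0.561818 - 0.008353×(0.561818 - 0.624041)/(0.008353 - (-0.088266))
       = 0.567198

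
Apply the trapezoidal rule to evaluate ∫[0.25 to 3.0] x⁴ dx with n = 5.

f(x) = x⁴
a = 0.25, b = 3.0, n = 5
h = (b - a)/n = 0.550000

Trapezoidal rule: (h/2)[f(x₀) + 2f(x₁) + 2f(x₂) + ... + f(xₙ)]

x_0 = 0.2500, f(x_0) = 0.003906, coefficient = 1
x_1 = 0.8000, f(x_1) = 0.409600, coefficient = 2
x_2 = 1.3500, f(x_2) = 3.321506, coefficient = 2
x_3 = 1.9000, f(x_3) = 13.032100, coefficient = 2
x_4 = 2.4500, f(x_4) = 36.030006, coefficient = 2
x_5 = 3.0000, f(x_5) = 81.000000, coefficient = 1

I ≈ (0.550000/2) × 186.590331 = 51.312341
Exact value: 48.599805
Error: 2.712536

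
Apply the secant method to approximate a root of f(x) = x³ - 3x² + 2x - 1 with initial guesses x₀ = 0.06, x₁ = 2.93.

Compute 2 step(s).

f(x) = x³ - 3x² + 2x - 1
x₀ = 0.06, x₁ = 2.93

Secant formula: x_{n+1} = x_n - f(x_n)(x_n - x_{n-1})/(f(x_n) - f(x_{n-1}))

Iteration 1:
  f(0.060000) = -0.890584
  f(2.930000) = 4.259057
  x_2 = 2.930000 - 4.259057×(2.930000 - 0.060000)/(4.259057 - (-0.890584))
       = 0.556341
Iteration 2:
  f(2.930000) = 4.259057
  f(0.556341) = -0.643668
  x_3 = 0.556341 - (-0.643668)×(0.556341 - 2.930000)/(-0.643668 - 4.259057)
       = 0.867973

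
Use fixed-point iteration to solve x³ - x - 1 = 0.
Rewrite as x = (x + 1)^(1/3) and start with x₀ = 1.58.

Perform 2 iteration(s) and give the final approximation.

Equation: x³ - x - 1 = 0
Fixed-point form: x = (x + 1)^(1/3)
x₀ = 1.58

x_1 = g(1.580000) = 1.371534
x_2 = g(1.371534) = 1.333551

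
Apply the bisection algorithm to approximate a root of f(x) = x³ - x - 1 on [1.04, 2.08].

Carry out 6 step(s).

f(x) = x³ - x - 1
Initial interval: [1.04, 2.08]

Iteration 1:
  c_1 = (1.040000 + 2.080000)/2 = 1.560000
  f(c_1) = f(1.560000) = 1.236416
  f(a) × f(c) < 0, new interval: [1.040000, 1.560000]
Iteration 2:
  c_2 = (1.040000 + 1.560000)/2 = 1.300000
  f(c_2) = f(1.300000) = -0.103000
  f(a) × f(c) ≥ 0, new interval: [1.300000, 1.560000]
Iteration 3:
  c_3 = (1.300000 + 1.560000)/2 = 1.430000
  f(c_3) = f(1.430000) = 0.494207
  f(a) × f(c) < 0, new interval: [1.300000, 1.430000]
Iteration 4:
  c_4 = (1.300000 + 1.430000)/2 = 1.365000
  f(c_4) = f(1.365000) = 0.178302
  f(a) × f(c) < 0, new interval: [1.300000, 1.365000]
Iteration 5:
  c_5 = (1.300000 + 1.365000)/2 = 1.332500
  f(c_5) = f(1.332500) = 0.033429
  f(a) × f(c) < 0, new interval: [1.300000, 1.332500]
Iteration 6:
  c_6 = (1.300000 + 1.332500)/2 = 1.316250
  f(c_6) = f(1.316250) = -0.035828
  f(a) × f(c) ≥ 0, new interval: [1.316250, 1.332500]

After 6 iteration(s), the approximation is c_6 = 1.316250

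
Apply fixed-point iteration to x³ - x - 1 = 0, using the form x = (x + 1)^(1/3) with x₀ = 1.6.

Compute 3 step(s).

Equation: x³ - x - 1 = 0
Fixed-point form: x = (x + 1)^(1/3)
x₀ = 1.6

x_1 = g(1.600000) = 1.375069
x_2 = g(1.375069) = 1.334214
x_3 = g(1.334214) = 1.326519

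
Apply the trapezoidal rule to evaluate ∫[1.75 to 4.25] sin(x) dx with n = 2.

f(x) = sin(x)
a = 1.75, b = 4.25, n = 2
h = (b - a)/n = 1.250000

Trapezoidal rule: (h/2)[f(x₀) + 2f(x₁) + 2f(x₂) + ... + f(xₙ)]

x_0 = 1.7500, f(x_0) = 0.983986, coefficient = 1
x_1 = 3.0000, f(x_1) = 0.141120, coefficient = 2
x_2 = 4.2500, f(x_2) = -0.894989, coefficient = 1

I ≈ (1.250000/2) × 0.371237 = 0.232023
Exact value: 0.267841
Error: 0.035819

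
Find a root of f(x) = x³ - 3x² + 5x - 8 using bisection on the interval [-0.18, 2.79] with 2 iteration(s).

f(x) = x³ - 3x² + 5x - 8
Initial interval: [-0.18, 2.79]

Iteration 1:
  c_1 = (-0.180000 + 2.790000)/2 = 1.305000
  f(c_1) = f(1.305000) = -4.361627
  f(a) × f(c) ≥ 0, new interval: [1.305000, 2.790000]
Iteration 2:
  c_2 = (1.305000 + 2.790000)/2 = 2.047500
  f(c_2) = f(2.047500) = -1.755624
  f(a) × f(c) ≥ 0, new interval: [2.047500, 2.790000]

After 2 iteration(s), the approximation is c_2 = 2.047500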